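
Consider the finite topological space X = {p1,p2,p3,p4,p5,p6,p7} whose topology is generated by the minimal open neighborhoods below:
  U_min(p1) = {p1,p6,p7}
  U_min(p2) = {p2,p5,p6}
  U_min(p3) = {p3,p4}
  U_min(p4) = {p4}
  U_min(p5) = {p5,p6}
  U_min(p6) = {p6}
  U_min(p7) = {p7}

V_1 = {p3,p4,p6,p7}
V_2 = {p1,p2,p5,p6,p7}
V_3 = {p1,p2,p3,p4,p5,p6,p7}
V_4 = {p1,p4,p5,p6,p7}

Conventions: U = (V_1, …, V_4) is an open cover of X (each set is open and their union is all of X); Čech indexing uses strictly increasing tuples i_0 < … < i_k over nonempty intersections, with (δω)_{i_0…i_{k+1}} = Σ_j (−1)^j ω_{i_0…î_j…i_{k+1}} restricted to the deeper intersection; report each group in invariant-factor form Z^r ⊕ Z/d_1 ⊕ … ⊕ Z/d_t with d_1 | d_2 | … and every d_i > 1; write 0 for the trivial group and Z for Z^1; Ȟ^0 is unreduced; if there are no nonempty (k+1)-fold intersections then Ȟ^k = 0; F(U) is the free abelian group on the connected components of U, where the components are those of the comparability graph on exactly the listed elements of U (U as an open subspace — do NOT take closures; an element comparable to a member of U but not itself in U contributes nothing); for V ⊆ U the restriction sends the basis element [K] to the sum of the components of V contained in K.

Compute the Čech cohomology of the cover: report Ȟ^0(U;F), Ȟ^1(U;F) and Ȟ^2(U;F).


cover nerve:
  V12={p6,p7} V13={p3,p4,p6,p7} V14={p4,p6,p7} V23={p1,p2,p5,p6,p7} V24={p1,p5,p6,p7} V34={p1,p4,p5,p6,p7}
  V123={p6,p7} V124={p6,p7} V134={p4,p6,p7} V234={p1,p5,p6,p7}
  V1234={p6,p7}
components per intersection:
  V1: {p3,p4} {p6} {p7}
  V2: {p1,p2,p5,p6,p7}
  V3: {p1,p2,p5,p6,p7} {p3,p4}
  V4: {p1,p5,p6,p7} {p4}
  V12: {p6} {p7}
  V13: {p3,p4} {p6} {p7}
  V14: {p4} {p6} {p7}
  V23: {p1,p2,p5,p6,p7}
  V24: {p1,p5,p6,p7}
  V34: {p1,p5,p6,p7} {p4}
  V123: {p6} {p7}
  V124: {p6} {p7}
  V134: {p4} {p6} {p7}
  V234: {p1,p5,p6,p7}
  V1234: {p6} {p7}
C dims 8,12,8,2; δ0: rk 6, SNF 1^6; δ1: rk 6, SNF 1^6; δ2: rk 2, SNF 1^2
Ȟ^0: (8−6)−0=2 ⇒ Z^2
Ȟ^1: (12−6)−6=0 ⇒ 0
Ȟ^2: (8−2)−6=0 ⇒ 0

Ȟ^0(U;F) ≅ Z^2, Ȟ^1(U;F) ≅ 0 and Ȟ^2(U;F) ≅ 0


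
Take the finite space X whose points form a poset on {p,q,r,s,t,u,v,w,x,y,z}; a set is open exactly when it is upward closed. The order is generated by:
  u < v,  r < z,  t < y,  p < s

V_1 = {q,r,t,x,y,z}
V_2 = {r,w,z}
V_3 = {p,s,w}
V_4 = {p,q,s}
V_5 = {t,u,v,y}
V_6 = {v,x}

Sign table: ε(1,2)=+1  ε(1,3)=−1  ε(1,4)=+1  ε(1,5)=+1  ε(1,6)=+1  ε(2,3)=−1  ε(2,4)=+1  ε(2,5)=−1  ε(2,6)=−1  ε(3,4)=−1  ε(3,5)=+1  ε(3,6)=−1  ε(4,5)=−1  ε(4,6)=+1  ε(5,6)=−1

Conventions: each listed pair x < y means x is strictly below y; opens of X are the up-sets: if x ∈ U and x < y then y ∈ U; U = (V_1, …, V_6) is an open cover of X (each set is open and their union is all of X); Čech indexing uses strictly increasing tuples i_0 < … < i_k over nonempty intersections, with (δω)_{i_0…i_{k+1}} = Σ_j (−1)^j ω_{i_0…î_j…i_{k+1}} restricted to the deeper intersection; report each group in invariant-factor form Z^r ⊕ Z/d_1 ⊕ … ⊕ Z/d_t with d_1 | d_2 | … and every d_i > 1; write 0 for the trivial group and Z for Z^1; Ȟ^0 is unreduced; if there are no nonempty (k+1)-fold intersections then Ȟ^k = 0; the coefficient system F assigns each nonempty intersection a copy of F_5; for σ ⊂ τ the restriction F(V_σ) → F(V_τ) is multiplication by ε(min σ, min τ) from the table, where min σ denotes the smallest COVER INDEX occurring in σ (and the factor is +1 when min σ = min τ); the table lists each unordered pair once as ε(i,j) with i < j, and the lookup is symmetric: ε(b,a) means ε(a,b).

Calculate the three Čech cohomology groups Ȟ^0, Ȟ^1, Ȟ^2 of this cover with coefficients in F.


Ȟ^0(U;F) ≅ 0, Ȟ^1(U;F) ≅ Z/5, Ȟ^2(U;F) ≅ 0

nonempty overlaps:
  V12={r,z} V14={q} V15={t,y} V16={x} V23={w} V34={p,s} V56={v}
C dims 6,7; δ0: rk_F5 6
degree 0: 6−6−0 = 0 → Ȟ^0 ≅ 0
degree 1: 7−0−6 = 1 → Ȟ^1 ≅ Z/5
degree 2: 0−0−0 = 0 → Ȟ^2 ≅ 0


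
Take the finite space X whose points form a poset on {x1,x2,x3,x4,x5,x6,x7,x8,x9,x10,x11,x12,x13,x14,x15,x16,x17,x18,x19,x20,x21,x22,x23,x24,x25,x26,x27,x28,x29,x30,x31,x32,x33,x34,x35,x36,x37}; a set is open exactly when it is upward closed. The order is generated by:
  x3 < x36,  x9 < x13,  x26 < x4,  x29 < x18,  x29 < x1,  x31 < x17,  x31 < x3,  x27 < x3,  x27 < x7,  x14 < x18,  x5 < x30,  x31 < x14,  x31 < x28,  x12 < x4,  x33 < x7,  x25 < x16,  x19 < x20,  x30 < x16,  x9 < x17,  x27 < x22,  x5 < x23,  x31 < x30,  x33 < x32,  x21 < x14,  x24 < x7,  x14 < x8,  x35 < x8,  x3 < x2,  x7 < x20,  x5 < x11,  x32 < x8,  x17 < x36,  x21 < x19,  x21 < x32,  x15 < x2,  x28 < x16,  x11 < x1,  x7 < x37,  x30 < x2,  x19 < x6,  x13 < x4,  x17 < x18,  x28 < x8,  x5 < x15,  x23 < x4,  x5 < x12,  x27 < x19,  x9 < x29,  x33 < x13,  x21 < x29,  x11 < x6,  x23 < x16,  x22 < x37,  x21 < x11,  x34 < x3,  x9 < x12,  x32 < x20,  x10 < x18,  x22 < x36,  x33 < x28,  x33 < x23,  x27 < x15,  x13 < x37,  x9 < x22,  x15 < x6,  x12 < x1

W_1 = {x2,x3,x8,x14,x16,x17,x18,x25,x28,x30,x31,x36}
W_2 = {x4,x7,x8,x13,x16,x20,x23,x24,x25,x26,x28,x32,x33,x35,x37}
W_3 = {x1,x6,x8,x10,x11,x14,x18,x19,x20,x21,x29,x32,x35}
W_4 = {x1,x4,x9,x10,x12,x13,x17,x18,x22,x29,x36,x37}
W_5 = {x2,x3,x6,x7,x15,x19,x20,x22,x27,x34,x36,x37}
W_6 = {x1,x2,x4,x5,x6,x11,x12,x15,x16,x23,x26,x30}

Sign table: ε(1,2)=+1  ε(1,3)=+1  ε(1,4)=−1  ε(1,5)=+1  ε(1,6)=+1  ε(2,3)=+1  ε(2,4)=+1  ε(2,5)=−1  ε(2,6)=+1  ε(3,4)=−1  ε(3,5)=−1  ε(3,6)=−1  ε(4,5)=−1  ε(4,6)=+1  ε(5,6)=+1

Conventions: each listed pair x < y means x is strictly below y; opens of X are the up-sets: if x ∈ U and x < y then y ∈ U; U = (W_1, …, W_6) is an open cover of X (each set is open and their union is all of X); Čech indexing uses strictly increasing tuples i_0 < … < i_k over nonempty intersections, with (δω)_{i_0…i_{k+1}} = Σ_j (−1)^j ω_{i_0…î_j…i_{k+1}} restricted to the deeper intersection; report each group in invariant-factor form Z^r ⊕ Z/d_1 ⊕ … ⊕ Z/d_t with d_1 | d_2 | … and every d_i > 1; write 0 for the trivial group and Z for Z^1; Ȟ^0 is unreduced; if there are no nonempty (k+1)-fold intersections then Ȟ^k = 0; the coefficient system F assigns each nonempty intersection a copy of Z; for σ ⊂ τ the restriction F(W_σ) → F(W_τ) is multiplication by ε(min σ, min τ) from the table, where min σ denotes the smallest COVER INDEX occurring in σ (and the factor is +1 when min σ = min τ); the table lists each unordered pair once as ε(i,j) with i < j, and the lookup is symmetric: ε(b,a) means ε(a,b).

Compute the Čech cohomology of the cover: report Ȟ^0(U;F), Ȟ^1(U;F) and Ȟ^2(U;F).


Ȟ^0(U;F) ≅ 0; Ȟ^1(U;F) ≅ Z/2; Ȟ^2(U;F) ≅ Z

intersection data:
  W12={x8,x16,x25,x28} W13={x8,x14,x18} W14={x17,x18,x36} W15={x2,x3,x36} W16={x2,x16,x30} W23={x8,x20,x32,x35} W24={x4,x13,x37} W25={x7,x20,x37} W26={x4,x16,x23,x26} W34={x1,x10,x18,x29} W35={x6,x19,x20} W36={x1,x6,x11} W45={x22,x36,x37} W46={x1,x4,x12} W56={x2,x6,x15}
  W123={x8} W126={x16} W134={x18} W145={x36} W156={x2} W235={x20} W245={x37} W246={x4} W346={x1} W356={x6}
C dims 6,15,10; δ0: rk 6, SNF 1^5·2; δ1: rk 9, SNF 1^9
Ȟ^0 = (6 − 6) − 0 = 0, so Ȟ^0 ≅ 0
Ȟ^1 = (15 − 9) − 6 = 0 plus torsion [2], so Ȟ^1 ≅ Z/2
Ȟ^2 = (10 − 0) − 9 = 1, so Ȟ^2 ≅ Z


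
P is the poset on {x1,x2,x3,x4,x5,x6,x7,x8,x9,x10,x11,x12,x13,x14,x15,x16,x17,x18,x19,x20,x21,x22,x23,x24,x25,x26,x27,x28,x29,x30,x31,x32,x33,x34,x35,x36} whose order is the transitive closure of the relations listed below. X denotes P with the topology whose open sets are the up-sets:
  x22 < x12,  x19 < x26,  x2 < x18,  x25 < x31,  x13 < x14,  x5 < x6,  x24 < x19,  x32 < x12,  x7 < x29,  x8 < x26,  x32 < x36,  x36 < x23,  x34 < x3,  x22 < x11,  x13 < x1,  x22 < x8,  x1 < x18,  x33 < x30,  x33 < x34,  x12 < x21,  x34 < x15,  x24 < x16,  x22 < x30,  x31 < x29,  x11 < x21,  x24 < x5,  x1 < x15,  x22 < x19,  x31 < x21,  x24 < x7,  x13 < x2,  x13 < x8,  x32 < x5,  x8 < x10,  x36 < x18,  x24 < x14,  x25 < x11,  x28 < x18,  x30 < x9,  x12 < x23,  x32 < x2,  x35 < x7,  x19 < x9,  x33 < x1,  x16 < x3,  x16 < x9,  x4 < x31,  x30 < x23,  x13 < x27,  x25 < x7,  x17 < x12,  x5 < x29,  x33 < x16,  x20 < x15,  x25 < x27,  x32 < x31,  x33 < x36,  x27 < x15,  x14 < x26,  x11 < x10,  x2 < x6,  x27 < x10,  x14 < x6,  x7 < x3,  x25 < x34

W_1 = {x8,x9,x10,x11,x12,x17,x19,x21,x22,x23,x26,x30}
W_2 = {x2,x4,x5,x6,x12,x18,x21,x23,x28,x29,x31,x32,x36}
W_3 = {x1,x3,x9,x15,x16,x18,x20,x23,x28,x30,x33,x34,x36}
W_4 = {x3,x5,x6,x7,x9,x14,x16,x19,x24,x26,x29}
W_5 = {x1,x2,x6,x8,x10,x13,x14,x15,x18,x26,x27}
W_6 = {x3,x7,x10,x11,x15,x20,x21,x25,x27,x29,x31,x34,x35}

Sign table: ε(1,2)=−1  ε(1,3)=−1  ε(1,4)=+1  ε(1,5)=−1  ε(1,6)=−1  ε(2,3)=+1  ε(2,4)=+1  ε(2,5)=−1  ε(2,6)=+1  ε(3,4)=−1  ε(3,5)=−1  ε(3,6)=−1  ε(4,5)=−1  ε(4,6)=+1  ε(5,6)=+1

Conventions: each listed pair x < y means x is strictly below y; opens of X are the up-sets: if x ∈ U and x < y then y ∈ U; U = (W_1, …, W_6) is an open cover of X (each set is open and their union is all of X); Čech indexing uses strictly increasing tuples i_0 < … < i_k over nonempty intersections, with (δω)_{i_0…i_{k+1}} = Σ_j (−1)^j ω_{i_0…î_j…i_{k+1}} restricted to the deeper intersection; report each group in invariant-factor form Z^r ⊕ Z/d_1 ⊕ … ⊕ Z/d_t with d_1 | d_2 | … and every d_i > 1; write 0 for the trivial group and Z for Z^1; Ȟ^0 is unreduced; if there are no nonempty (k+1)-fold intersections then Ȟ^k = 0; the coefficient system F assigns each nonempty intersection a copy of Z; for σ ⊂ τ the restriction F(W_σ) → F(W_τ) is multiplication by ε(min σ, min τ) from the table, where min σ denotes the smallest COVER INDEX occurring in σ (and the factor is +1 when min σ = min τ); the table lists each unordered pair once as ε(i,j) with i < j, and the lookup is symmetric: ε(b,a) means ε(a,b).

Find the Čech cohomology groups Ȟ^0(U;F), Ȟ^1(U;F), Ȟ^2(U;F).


Ȟ^0 = 0, Ȟ^1 = Z/2, Ȟ^2 = Z

nonempty overlaps:
  W12={x12,x21,x23} W13={x9,x23,x30} W14={x9,x19,x26} W15={x8,x10,x26} W16={x10,x11,x21} W23={x18,x23,x28,x36} W24={x5,x6,x29} W25={x2,x6,x18} W26={x21,x29,x31} W34={x3,x9,x16} W35={x1,x15,x18} W36={x3,x15,x20,x34} W45={x6,x14,x26} W46={x3,x7,x29} W56={x10,x15,x27}
  W123={x23} W126={x21} W134={x9} W145={x26} W156={x10} W235={x18} W245={x6} W246={x29} W346={x3} W356={x15}
C dims 6,15,10; δ0: rk 6, SNF 1^5·2; δ1: rk 9, SNF 1^9
degree 0: 6−6−0 = 0 → Ȟ^0 ≅ 0
degree 1: 15−9−6 = 0 plus torsion [2] → Ȟ^1 ≅ Z/2
degree 2: 10−0−9 = 1 → Ȟ^2 ≅ Z


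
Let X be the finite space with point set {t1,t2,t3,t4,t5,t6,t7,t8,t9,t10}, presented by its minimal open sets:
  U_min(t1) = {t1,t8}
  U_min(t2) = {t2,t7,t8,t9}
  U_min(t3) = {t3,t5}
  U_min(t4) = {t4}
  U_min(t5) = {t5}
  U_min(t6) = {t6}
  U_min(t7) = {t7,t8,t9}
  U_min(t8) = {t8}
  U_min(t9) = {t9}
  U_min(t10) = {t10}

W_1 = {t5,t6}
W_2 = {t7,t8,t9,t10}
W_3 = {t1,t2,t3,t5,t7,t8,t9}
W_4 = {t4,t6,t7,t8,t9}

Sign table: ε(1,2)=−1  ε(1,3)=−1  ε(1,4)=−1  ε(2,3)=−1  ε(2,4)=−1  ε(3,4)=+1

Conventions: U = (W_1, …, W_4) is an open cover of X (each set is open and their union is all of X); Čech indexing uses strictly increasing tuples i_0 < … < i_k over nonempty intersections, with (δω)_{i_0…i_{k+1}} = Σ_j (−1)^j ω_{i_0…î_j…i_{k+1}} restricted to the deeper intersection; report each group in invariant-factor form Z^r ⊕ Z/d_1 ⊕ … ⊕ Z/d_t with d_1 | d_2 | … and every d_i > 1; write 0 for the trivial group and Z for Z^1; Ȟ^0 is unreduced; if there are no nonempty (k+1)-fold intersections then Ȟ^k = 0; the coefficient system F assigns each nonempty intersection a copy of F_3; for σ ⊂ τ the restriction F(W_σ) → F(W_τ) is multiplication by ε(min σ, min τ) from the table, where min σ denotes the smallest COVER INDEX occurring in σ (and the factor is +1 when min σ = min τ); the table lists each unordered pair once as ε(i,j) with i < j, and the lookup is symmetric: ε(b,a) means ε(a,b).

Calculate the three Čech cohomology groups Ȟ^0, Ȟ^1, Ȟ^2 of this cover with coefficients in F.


Ȟ^0 = Z/3, Ȟ^1 = Z/3, Ȟ^2 = 0

cover nerve:
  W13={t5} W14={t6} W23={t7,t8,t9} W24={t7,t8,t9} W34={t7,t8,t9}
  W234={t7,t8,t9}
C dims 4,5,1; δ0: rk_F3 3; δ1: rk_F3 1
Ȟ^0: (4−3)−0=1 ⇒ Z/3
Ȟ^1: (5−1)−3=1 ⇒ Z/3
Ȟ^2: (1−0)−1=0 ⇒ 0


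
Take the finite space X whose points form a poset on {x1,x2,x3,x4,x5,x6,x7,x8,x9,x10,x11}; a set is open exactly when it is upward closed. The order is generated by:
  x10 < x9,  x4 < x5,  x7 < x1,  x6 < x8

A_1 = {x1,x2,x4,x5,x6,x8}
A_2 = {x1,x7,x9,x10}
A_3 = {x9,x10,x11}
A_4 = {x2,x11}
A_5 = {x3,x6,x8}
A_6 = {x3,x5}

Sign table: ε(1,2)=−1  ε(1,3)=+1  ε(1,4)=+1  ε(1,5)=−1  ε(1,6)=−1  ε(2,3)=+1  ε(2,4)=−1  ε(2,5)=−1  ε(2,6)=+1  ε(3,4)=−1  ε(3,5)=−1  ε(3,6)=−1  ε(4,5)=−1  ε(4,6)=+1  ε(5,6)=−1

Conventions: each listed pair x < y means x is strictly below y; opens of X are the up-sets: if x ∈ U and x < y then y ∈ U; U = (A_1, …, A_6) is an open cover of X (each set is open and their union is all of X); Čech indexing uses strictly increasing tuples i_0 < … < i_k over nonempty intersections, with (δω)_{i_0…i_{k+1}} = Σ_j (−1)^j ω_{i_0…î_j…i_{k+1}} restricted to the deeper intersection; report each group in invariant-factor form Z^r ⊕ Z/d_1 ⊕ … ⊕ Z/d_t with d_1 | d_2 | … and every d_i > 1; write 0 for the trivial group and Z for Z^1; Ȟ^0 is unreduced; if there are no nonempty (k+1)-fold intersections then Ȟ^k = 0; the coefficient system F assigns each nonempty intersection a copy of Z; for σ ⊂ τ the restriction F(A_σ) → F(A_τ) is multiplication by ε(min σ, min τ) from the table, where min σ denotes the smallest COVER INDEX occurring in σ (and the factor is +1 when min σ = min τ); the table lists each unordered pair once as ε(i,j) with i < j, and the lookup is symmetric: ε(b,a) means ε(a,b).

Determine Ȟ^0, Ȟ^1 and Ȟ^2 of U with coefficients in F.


Ȟ^0 = 0,  Ȟ^1 = Z ⊕ Z/2,  Ȟ^2 = 0

cover nerve:
  A12={x1} A14={x2} A15={x6,x8} A16={x5} A23={x9,x10} A34={x11} A56={x3}
C dims 6,7; δ0: rk 6, SNF 1^5·2
Ȟ^0: (6−6)−0=0 ⇒ 0
Ȟ^1: (7−0)−6=1 plus torsion [2] ⇒ Z ⊕ Z/2
Ȟ^2: (0−0)−0=0 ⇒ 0


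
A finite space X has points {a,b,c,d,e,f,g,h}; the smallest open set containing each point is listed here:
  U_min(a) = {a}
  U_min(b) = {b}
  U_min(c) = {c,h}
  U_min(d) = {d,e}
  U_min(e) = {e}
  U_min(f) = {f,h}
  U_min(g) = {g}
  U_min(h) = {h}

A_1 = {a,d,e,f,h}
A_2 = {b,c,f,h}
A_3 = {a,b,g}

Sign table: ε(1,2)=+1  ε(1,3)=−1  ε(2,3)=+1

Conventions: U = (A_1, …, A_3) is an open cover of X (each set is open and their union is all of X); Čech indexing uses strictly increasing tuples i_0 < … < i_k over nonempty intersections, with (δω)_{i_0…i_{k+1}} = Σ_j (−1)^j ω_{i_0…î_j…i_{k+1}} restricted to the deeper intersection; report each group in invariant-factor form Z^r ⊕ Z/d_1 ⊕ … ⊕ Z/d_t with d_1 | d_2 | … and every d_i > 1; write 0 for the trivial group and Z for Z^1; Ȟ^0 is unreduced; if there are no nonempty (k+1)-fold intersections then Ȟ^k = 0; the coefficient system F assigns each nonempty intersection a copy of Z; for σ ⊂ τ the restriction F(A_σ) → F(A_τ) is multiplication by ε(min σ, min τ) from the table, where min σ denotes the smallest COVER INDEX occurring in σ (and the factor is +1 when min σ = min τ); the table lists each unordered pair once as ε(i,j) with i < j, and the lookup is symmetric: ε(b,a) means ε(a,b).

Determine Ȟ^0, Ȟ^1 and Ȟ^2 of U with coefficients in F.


Ȟ^0 = 0, Ȟ^1 = Z/2, Ȟ^2 = 0

intersection data:
  A12={f,h} A13={a} A23={b}
C dims 3,3; δ0: rk 3, SNF 1^2·2
Ȟ^0 = (3 − 3) − 0 = 0, so Ȟ^0 ≅ 0
Ȟ^1 = (3 − 0) − 3 = 0 plus torsion [2], so Ȟ^1 ≅ Z/2
Ȟ^2 = (0 − 0) − 0 = 0, so Ȟ^2 ≅ 0


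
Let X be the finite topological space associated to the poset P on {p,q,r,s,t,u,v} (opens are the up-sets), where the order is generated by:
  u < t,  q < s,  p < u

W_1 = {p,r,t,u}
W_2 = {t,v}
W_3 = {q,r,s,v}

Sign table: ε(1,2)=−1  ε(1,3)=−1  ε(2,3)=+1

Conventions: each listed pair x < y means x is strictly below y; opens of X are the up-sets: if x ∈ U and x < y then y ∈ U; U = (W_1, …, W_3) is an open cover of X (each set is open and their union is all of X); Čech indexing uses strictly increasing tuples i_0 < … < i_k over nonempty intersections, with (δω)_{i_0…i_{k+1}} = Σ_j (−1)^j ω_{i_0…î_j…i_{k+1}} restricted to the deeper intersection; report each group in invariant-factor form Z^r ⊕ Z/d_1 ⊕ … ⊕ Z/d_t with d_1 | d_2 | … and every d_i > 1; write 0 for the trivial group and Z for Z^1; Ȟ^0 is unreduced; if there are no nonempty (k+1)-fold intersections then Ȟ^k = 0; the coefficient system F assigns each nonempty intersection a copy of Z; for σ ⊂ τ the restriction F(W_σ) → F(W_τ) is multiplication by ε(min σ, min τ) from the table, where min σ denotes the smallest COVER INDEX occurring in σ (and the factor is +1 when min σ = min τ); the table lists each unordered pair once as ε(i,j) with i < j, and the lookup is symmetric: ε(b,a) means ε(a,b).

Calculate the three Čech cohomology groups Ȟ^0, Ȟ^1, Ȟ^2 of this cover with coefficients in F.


Ȟ^0 ≅ Z, Ȟ^1 ≅ Z, Ȟ^2 ≅ 0

nonempty intersections:
  W12={t} W13={r} W23={v}
C dims 3,3; δ0: rk 2, SNF 1^2
Ȟ^0: (3−2)−0=1 ⇒ Z
Ȟ^1: (3−0)−2=1 ⇒ Z
Ȟ^2: (0−0)−0=0 ⇒ 0


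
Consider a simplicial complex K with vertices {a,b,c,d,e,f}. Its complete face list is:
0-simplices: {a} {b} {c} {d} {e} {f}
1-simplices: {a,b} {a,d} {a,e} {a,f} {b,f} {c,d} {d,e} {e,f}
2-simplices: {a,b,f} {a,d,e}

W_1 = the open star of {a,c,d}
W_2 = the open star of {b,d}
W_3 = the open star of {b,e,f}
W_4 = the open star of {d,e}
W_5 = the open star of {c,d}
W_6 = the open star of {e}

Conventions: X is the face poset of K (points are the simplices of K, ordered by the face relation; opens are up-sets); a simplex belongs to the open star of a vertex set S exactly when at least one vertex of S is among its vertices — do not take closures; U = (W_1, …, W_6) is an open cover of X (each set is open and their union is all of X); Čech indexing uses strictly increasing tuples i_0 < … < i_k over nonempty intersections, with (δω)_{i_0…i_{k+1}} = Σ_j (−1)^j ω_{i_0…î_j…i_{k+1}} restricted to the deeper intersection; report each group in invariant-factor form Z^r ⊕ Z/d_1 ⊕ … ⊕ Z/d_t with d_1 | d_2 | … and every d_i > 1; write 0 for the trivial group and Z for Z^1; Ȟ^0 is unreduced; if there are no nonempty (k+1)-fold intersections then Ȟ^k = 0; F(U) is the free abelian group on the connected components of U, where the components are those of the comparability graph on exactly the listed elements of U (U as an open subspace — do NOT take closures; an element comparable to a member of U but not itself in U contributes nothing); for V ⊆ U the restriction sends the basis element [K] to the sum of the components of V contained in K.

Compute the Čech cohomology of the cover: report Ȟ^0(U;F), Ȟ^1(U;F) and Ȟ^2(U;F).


nerve simplices:
  W1={{a},{c},{d},{a,b},{a,d},{a,e},{a,f},{c,d},{d,e},{a,b,f},{a,d,e}} W2={{b},{d},{a,b},{a,d},{b,f},{c,d},{d,e},{a,b,f},{a,d,e}} W3={{b},{e},{f},{a,b},{a,e},{a,f},{b,f},{d,e},{e,f},{a,b,f},{a,d,e}} W4={{d},{e},{a,d},{a,e},{c,d},{d,e},{e,f},{a,d,e}} W5={{c},{d},{a,d},{c,d},{d,e},{a,d,e}} W6={{e},{a,e},{d,e},{e,f},{a,d,e}}
  W12={{d},{a,b},{a,d},{c,d},{d,e},{a,b,f},{a,d,e}} W13={{a,b},{a,e},{a,f},{d,e},{a,b,f},{a,d,e}} W14={{d},{a,d},{a,e},{c,d},{d,e},{a,d,e}} W15={{c},{d},{a,d},{c,d},{d,e},{a,d,e}} W16={{a,e},{d,e},{a,d,e}} W23={{b},{a,b},{b,f},{d,e},{a,b,f},{a,d,e}} W24={{d},{a,d},{c,d},{d,e},{a,d,e}} W25={{d},{a,d},{c,d},{d,e},{a,d,e}} W26={{d,e},{a,d,e}} W34={{e},{a,e},{d,e},{e,f},{a,d,e}} W35={{d,e},{a,d,e}} W36={{e},{a,e},{d,e},{e,f},{a,d,e}} W45={{d},{a,d},{c,d},{d,e},{a,d,e}} W46={{e},{a,e},{d,e},{e,f},{a,d,e}} W56={{d,e},{a,d,e}}
  W123={{a,b},{d,e},{a,b,f},{a,d,e}} W124={{d},{a,d},{c,d},{d,e},{a,d,e}} W125={{d},{a,d},{c,d},{d,e},{a,d,e}} W126={{d,e},{a,d,e}} W134={{a,e},{d,e},{a,d,e}} W135={{d,e},{a,d,e}} W136={{a,e},{d,e},{a,d,e}} W145={{d},{a,d},{c,d},{d,e},{a,d,e}} W146={{a,e},{d,e},{a,d,e}} W156={{d,e},{a,d,e}} W234={{d,e},{a,d,e}} W235={{d,e},{a,d,e}} W236={{d,e},{a,d,e}} W245={{d},{a,d},{c,d},{d,e},{a,d,e}} W246={{d,e},{a,d,e}} W256={{d,e},{a,d,e}} W345={{d,e},{a,d,e}} W346={{e},{a,e},{d,e},{e,f},{a,d,e}} W356={{d,e},{a,d,e}} W456={{d,e},{a,d,e}}
  W1234={{d,e},{a,d,e}} W1235={{d,e},{a,d,e}} W1236={{d,e},{a,d,e}} W1245={{d},{a,d},{c,d},{d,e},{a,d,e}} W1246={{d,e},{a,d,e}} W1256={{d,e},{a,d,e}} W1345={{d,e},{a,d,e}} W1346={{a,e},{d,e},{a,d,e}} W1356={{d,e},{a,d,e}} W1456={{d,e},{a,d,e}} W2345={{d,e},{a,d,e}} W2346={{d,e},{a,d,e}} W2356={{d,e},{a,d,e}} W2456={{d,e},{a,d,e}} W3456={{d,e},{a,d,e}}
  W12345={{d,e},{a,d,e}} W12346={{d,e},{a,d,e}} W12356={{d,e},{a,d,e}} W12456={{d,e},{a,d,e}} W13456={{d,e},{a,d,e}} W23456={{d,e},{a,d,e}}
  W123456={{d,e},{a,d,e}}
components per intersection:
  W1: {{a},{c},{d},{a,b},{a,d},{a,e},{a,f},{c,d},{d,e},{a,b,f},{a,d,e}}
  W2: {{b},{a,b},{b,f},{a,b,f}} {{d},{a,d},{c,d},{d,e},{a,d,e}}
  W3: {{b},{e},{f},{a,b},{a,e},{a,f},{b,f},{d,e},{e,f},{a,b,f},{a,d,e}}
  W4: {{d},{e},{a,d},{a,e},{c,d},{d,e},{e,f},{a,d,e}}
  W5: {{c},{d},{a,d},{c,d},{d,e},{a,d,e}}
  W6: {{e},{a,e},{d,e},{e,f},{a,d,e}}
  W12: {{d},{a,d},{c,d},{d,e},{a,d,e}} {{a,b},{a,b,f}}
  W13: {{a,b},{a,f},{a,b,f}} {{a,e},{d,e},{a,d,e}}
  W14: {{d},{a,d},{a,e},{c,d},{d,e},{a,d,e}}
  W15: {{c},{d},{a,d},{c,d},{d,e},{a,d,e}}
  W16: {{a,e},{d,e},{a,d,e}}
  W23: {{b},{a,b},{b,f},{a,b,f}} {{d,e},{a,d,e}}
  W24: {{d},{a,d},{c,d},{d,e},{a,d,e}}
  W25: {{d},{a,d},{c,d},{d,e},{a,d,e}}
  W26: {{d,e},{a,d,e}}
  W34: {{e},{a,e},{d,e},{e,f},{a,d,e}}
  W35: {{d,e},{a,d,e}}
  W36: {{e},{a,e},{d,e},{e,f},{a,d,e}}
  W45: {{d},{a,d},{c,d},{d,e},{a,d,e}}
  W46: {{e},{a,e},{d,e},{e,f},{a,d,e}}
  W56: {{d,e},{a,d,e}}
  W123: {{a,b},{a,b,f}} {{d,e},{a,d,e}}
  W124: {{d},{a,d},{c,d},{d,e},{a,d,e}}
  W125: {{d},{a,d},{c,d},{d,e},{a,d,e}}
  W126: {{d,e},{a,d,e}}
  W134: {{a,e},{d,e},{a,d,e}}
  W135: {{d,e},{a,d,e}}
  W136: {{a,e},{d,e},{a,d,e}}
  W145: {{d},{a,d},{c,d},{d,e},{a,d,e}}
  W146: {{a,e},{d,e},{a,d,e}}
  W156: {{d,e},{a,d,e}}
  W234: {{d,e},{a,d,e}}
  W235: {{d,e},{a,d,e}}
  W236: {{d,e},{a,d,e}}
  W245: {{d},{a,d},{c,d},{d,e},{a,d,e}}
  W246: {{d,e},{a,d,e}}
  W256: {{d,e},{a,d,e}}
  W345: {{d,e},{a,d,e}}
  W346: {{e},{a,e},{d,e},{e,f},{a,d,e}}
  W356: {{d,e},{a,d,e}}
  W456: {{d,e},{a,d,e}}
  W1234: {{d,e},{a,d,e}}
  W1235: {{d,e},{a,d,e}}
  W1236: {{d,e},{a,d,e}}
  W1245: {{d},{a,d},{c,d},{d,e},{a,d,e}}
  W1246: {{d,e},{a,d,e}}
  W1256: {{d,e},{a,d,e}}
  W1345: {{d,e},{a,d,e}}
  W1346: {{a,e},{d,e},{a,d,e}}
  W1356: {{d,e},{a,d,e}}
  W1456: {{d,e},{a,d,e}}
  W2345: {{d,e},{a,d,e}}
  W2346: {{d,e},{a,d,e}}
  W2356: {{d,e},{a,d,e}}
  W2456: {{d,e},{a,d,e}}
  W3456: {{d,e},{a,d,e}}
  W12345: {{d,e},{a,d,e}}
  W12346: {{d,e},{a,d,e}}
  W12356: {{d,e},{a,d,e}}
  W12456: {{d,e},{a,d,e}}
  W13456: {{d,e},{a,d,e}}
  W23456: {{d,e},{a,d,e}}
  W123456: {{d,e},{a,d,e}}
C dims 7,18,21,15; δ0: rk 6, SNF 1^6; δ1: rk 11, SNF 1^11; δ2: rk 10, SNF 1^10
degree 0: 7−6−0 = 1 → Ȟ^0 ≅ Z
degree 1: 18−11−6 = 1 → Ȟ^1 ≅ Z
degree 2: 21−10−11 = 0 → Ȟ^2 ≅ 0

Ȟ^0 = Z, Ȟ^1 = Z and Ȟ^2 = 0


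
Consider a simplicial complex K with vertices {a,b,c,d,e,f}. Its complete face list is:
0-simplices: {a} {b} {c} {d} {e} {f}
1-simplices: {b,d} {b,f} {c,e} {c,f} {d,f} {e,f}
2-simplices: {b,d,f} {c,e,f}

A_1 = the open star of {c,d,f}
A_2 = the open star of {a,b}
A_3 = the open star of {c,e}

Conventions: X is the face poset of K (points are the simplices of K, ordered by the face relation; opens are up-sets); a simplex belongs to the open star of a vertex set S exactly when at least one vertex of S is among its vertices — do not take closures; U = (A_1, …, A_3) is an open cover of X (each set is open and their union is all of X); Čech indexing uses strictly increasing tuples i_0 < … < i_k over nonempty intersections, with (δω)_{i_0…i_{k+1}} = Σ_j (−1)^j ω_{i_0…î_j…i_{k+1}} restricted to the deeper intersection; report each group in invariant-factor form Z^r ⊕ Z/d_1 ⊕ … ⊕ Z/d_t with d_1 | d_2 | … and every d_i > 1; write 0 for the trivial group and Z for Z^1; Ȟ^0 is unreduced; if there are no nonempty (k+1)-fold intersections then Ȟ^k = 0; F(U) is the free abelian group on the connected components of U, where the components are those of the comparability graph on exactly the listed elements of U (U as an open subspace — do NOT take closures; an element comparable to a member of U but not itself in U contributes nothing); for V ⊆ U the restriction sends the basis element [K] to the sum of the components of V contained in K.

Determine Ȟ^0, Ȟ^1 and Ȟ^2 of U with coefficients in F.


nonempty overlaps:
  A1={{c},{d},{f},{b,d},{b,f},{c,e},{c,f},{d,f},{e,f},{b,d,f},{c,e,f}} A2={{a},{b},{b,d},{b,f},{b,d,f}} A3={{c},{e},{c,e},{c,f},{e,f},{c,e,f}}
  A12={{b,d},{b,f},{b,d,f}} A13={{c},{c,e},{c,f},{e,f},{c,e,f}}
components per intersection:
  A1: {{c},{d},{f},{b,d},{b,f},{c,e},{c,f},{d,f},{e,f},{b,d,f},{c,e,f}}
  A2: {{a}} {{b},{b,d},{b,f},{b,d,f}}
  A3: {{c},{e},{c,e},{c,f},{e,f},{c,e,f}}
  A12: {{b,d},{b,f},{b,d,f}}
  A13: {{c},{c,e},{c,f},{e,f},{c,e,f}}
C dims 4,2; δ0: rk 2, SNF 1^2
degree 0: 4−2−0 = 2 → Ȟ^0 ≅ Z^2
degree 1: 2−0−2 = 0 → Ȟ^1 ≅ 0
degree 2: 0−0−0 = 0 → Ȟ^2 ≅ 0

Ȟ^0 ≅ Z^2,  Ȟ^1 ≅ 0,  Ȟ^2 ≅ 0


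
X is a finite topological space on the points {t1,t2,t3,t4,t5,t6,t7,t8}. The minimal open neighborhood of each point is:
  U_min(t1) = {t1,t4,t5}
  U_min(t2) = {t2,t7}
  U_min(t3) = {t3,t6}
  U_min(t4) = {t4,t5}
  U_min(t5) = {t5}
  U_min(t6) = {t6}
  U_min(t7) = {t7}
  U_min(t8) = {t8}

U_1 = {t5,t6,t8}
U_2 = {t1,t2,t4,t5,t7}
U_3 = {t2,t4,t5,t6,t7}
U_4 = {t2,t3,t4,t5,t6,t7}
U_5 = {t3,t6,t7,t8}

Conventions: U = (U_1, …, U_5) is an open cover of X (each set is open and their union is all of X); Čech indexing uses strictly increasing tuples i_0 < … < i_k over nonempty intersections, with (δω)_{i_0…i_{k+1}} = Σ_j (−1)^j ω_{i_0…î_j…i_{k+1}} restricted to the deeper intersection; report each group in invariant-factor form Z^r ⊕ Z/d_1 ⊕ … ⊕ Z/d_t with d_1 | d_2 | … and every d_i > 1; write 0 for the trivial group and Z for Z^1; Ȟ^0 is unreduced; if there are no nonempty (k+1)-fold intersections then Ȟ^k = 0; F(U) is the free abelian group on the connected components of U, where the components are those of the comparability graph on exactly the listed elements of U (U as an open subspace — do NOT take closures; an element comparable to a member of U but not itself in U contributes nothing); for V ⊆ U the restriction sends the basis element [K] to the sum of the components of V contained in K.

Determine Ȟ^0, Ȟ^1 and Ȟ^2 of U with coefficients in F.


Ȟ^0 = Z^4, Ȟ^1 = 0, Ȟ^2 = 0

nonempty intersections:
  U12={t5} U13={t5,t6} U14={t5,t6} U15={t6,t8} U23={t2,t4,t5,t7} U24={t2,t4,t5,t7} U25={t7} U34={t2,t4,t5,t6,t7} U35={t6,t7} U45={t3,t6,t7}
  U123={t5} U124={t5} U134={t5,t6} U135={t6} U145={t6} U234={t2,t4,t5,t7} U235={t7} U245={t7} U345={t6,t7}
  U1234={t5} U1345={t6} U2345={t7}
components per intersection:
  U1: {t5} {t6} {t8}
  U2: {t1,t4,t5} {t2,t7}
  U3: {t2,t7} {t4,t5} {t6}
  U4: {t2,t7} {t3,t6} {t4,t5}
  U5: {t3,t6} {t7} {t8}
  U12: {t5}
  U13: {t5} {t6}
  U14: {t5} {t6}
  U15: {t6} {t8}
  U23: {t2,t7} {t4,t5}
  U24: {t2,t7} {t4,t5}
  U25: {t7}
  U34: {t2,t7} {t4,t5} {t6}
  U35: {t6} {t7}
  U45: {t3,t6} {t7}
  U123: {t5}
  U124: {t5}
  U134: {t5} {t6}
  U135: {t6}
  U145: {t6}
  U234: {t2,t7} {t4,t5}
  U235: {t7}
  U245: {t7}
  U345: {t6} {t7}
  U1234: {t5}
  U1345: {t6}
  U2345: {t7}
C dims 14,19,12,3; δ0: rk 10, SNF 1^10; δ1: rk 9, SNF 1^9; δ2: rk 3, SNF 1^3
Ȟ^0: (14−10)−0=4 ⇒ Z^4
Ȟ^1: (19−9)−10=0 ⇒ 0
Ȟ^2: (12−3)−9=0 ⇒ 0


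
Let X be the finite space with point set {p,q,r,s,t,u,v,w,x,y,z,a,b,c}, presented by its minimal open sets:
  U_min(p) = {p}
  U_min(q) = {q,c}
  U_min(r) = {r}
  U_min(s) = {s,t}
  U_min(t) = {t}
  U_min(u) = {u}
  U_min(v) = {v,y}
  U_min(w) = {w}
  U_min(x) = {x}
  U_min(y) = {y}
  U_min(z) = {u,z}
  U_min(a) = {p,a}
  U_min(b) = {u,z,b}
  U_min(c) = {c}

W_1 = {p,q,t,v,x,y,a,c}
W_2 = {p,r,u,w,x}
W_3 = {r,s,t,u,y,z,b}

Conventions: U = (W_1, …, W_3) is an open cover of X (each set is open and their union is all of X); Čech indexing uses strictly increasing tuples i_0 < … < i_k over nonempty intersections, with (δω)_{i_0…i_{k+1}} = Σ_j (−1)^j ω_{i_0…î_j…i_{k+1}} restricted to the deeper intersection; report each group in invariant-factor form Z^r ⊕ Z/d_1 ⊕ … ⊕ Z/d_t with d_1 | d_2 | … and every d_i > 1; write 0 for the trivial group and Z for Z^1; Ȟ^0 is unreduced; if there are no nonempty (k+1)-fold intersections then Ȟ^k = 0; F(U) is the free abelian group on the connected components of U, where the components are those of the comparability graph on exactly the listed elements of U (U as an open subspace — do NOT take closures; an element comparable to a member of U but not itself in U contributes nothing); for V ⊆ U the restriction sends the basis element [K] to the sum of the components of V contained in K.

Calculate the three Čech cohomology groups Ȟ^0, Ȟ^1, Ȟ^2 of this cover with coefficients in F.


Ȟ^0(U;F) ≅ Z^8, Ȟ^1(U;F) ≅ 0 and Ȟ^2(U;F) ≅ 0

nerve simplices:
  W12={p,x} W13={t,y} W23={r,u}
components per intersection:
  W1: {p,a} {q,c} {t} {v,y} {x}
  W2: {p} {r} {u} {w} {x}
  W3: {r} {s,t} {u,z,b} {y}
  W12: {p} {x}
  W13: {t} {y}
  W23: {r} {u}
C dims 14,6; δ0: rk 6, SNF 1^6
degree 0: 14−6−0 = 8 → Ȟ^0 ≅ Z^8
degree 1: 6−0−6 = 0 → Ȟ^1 ≅ 0
degree 2: 0−0−0 = 0 → Ȟ^2 ≅ 0


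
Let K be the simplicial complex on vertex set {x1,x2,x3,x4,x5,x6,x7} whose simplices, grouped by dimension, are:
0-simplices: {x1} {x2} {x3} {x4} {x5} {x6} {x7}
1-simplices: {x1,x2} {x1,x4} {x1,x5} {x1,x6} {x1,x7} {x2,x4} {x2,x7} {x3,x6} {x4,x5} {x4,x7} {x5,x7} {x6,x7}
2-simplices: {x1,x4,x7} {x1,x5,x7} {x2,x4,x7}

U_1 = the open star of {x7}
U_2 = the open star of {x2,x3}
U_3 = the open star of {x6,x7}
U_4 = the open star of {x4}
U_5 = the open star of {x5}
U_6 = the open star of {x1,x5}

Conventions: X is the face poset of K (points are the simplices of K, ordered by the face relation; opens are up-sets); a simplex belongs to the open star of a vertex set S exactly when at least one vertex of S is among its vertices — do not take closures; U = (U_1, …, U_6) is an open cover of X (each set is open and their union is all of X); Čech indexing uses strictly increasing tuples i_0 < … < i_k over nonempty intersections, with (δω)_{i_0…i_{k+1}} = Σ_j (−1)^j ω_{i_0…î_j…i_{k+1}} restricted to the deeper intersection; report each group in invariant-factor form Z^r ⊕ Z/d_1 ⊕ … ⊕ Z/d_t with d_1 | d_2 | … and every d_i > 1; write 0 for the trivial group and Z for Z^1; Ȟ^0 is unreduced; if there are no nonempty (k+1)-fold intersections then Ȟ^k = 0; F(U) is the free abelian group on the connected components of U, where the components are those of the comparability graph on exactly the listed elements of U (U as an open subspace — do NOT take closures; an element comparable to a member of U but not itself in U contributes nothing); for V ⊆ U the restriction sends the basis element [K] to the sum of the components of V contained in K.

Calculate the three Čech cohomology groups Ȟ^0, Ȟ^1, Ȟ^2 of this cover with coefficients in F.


Ȟ^0 ≅ Z,  Ȟ^1 ≅ Z^3,  Ȟ^2 ≅ 0

nerve simplices:
  U1={{x7},{x1,x7},{x2,x7},{x4,x7},{x5,x7},{x6,x7},{x1,x4,x7},{x1,x5,x7},{x2,x4,x7}} U2={{x2},{x3},{x1,x2},{x2,x4},{x2,x7},{x3,x6},{x2,x4,x7}} U3={{x6},{x7},{x1,x6},{x1,x7},{x2,x7},{x3,x6},{x4,x7},{x5,x7},{x6,x7},{x1,x4,x7},{x1,x5,x7},{x2,x4,x7}} U4={{x4},{x1,x4},{x2,x4},{x4,x5},{x4,x7},{x1,x4,x7},{x2,x4,x7}} U5={{x5},{x1,x5},{x4,x5},{x5,x7},{x1,x5,x7}} U6={{x1},{x5},{x1,x2},{x1,x4},{x1,x5},{x1,x6},{x1,x7},{x4,x5},{x5,x7},{x1,x4,x7},{x1,x5,x7}}
  U12={{x2,x7},{x2,x4,x7}} U13={{x7},{x1,x7},{x2,x7},{x4,x7},{x5,x7},{x6,x7},{x1,x4,x7},{x1,x5,x7},{x2,x4,x7}} U14={{x4,x7},{x1,x4,x7},{x2,x4,x7}} U15={{x5,x7},{x1,x5,x7}} U16={{x1,x7},{x5,x7},{x1,x4,x7},{x1,x5,x7}} U23={{x2,x7},{x3,x6},{x2,x4,x7}} U24={{x2,x4},{x2,x4,x7}} U26={{x1,x2}} U34={{x4,x7},{x1,x4,x7},{x2,x4,x7}} U35={{x5,x7},{x1,x5,x7}} U36={{x1,x6},{x1,x7},{x5,x7},{x1,x4,x7},{x1,x5,x7}} U45={{x4,x5}} U46={{x1,x4},{x4,x5},{x1,x4,x7}} U56={{x5},{x1,x5},{x4,x5},{x5,x7},{x1,x5,x7}}
  U123={{x2,x7},{x2,x4,x7}} U124={{x2,x4,x7}} U134={{x4,x7},{x1,x4,x7},{x2,x4,x7}} U135={{x5,x7},{x1,x5,x7}} U136={{x1,x7},{x5,x7},{x1,x4,x7},{x1,x5,x7}} U146={{x1,x4,x7}} U156={{x5,x7},{x1,x5,x7}} U234={{x2,x4,x7}} U346={{x1,x4,x7}} U356={{x5,x7},{x1,x5,x7}} U456={{x4,x5}}
  U1234={{x2,x4,x7}} U1346={{x1,x4,x7}} U1356={{x5,x7},{x1,x5,x7}}
components per intersection:
  U1: {{x7},{x1,x7},{x2,x7},{x4,x7},{x5,x7},{x6,x7},{x1,x4,x7},{x1,x5,x7},{x2,x4,x7}}
  U2: {{x2},{x1,x2},{x2,x4},{x2,x7},{x2,x4,x7}} {{x3},{x3,x6}}
  U3: {{x6},{x7},{x1,x6},{x1,x7},{x2,x7},{x3,x6},{x4,x7},{x5,x7},{x6,x7},{x1,x4,x7},{x1,x5,x7},{x2,x4,x7}}
  U4: {{x4},{x1,x4},{x2,x4},{x4,x5},{x4,x7},{x1,x4,x7},{x2,x4,x7}}
  U5: {{x5},{x1,x5},{x4,x5},{x5,x7},{x1,x5,x7}}
  U6: {{x1},{x5},{x1,x2},{x1,x4},{x1,x5},{x1,x6},{x1,x7},{x4,x5},{x5,x7},{x1,x4,x7},{x1,x5,x7}}
  U12: {{x2,x7},{x2,x4,x7}}
  U13: {{x7},{x1,x7},{x2,x7},{x4,x7},{x5,x7},{x6,x7},{x1,x4,x7},{x1,x5,x7},{x2,x4,x7}}
  U14: {{x4,x7},{x1,x4,x7},{x2,x4,x7}}
  U15: {{x5,x7},{x1,x5,x7}}
  U16: {{x1,x7},{x5,x7},{x1,x4,x7},{x1,x5,x7}}
  U23: {{x2,x7},{x2,x4,x7}} {{x3,x6}}
  U24: {{x2,x4},{x2,x4,x7}}
  U26: {{x1,x2}}
  U34: {{x4,x7},{x1,x4,x7},{x2,x4,x7}}
  U35: {{x5,x7},{x1,x5,x7}}
  U36: {{x1,x6}} {{x1,x7},{x5,x7},{x1,x4,x7},{x1,x5,x7}}
  U45: {{x4,x5}}
  U46: {{x1,x4},{x1,x4,x7}} {{x4,x5}}
  U56: {{x5},{x1,x5},{x4,x5},{x5,x7},{x1,x5,x7}}
  U123: {{x2,x7},{x2,x4,x7}}
  U124: {{x2,x4,x7}}
  U134: {{x4,x7},{x1,x4,x7},{x2,x4,x7}}
  U135: {{x5,x7},{x1,x5,x7}}
  U136: {{x1,x7},{x5,x7},{x1,x4,x7},{x1,x5,x7}}
  U146: {{x1,x4,x7}}
  U156: {{x5,x7},{x1,x5,x7}}
  U234: {{x2,x4,x7}}
  U346: {{x1,x4,x7}}
  U356: {{x5,x7},{x1,x5,x7}}
  U456: {{x4,x5}}
  U1234: {{x2,x4,x7}}
  U1346: {{x1,x4,x7}}
  U1356: {{x5,x7},{x1,x5,x7}}
C dims 7,17,11,3; δ0: rk 6, SNF 1^6; δ1: rk 8, SNF 1^8; δ2: rk 3, SNF 1^3
degree 0: 7−6−0 = 1 → Ȟ^0 ≅ Z
degree 1: 17−8−6 = 3 → Ȟ^1 ≅ Z^3
degree 2: 11−3−8 = 0 → Ȟ^2 ≅ 0


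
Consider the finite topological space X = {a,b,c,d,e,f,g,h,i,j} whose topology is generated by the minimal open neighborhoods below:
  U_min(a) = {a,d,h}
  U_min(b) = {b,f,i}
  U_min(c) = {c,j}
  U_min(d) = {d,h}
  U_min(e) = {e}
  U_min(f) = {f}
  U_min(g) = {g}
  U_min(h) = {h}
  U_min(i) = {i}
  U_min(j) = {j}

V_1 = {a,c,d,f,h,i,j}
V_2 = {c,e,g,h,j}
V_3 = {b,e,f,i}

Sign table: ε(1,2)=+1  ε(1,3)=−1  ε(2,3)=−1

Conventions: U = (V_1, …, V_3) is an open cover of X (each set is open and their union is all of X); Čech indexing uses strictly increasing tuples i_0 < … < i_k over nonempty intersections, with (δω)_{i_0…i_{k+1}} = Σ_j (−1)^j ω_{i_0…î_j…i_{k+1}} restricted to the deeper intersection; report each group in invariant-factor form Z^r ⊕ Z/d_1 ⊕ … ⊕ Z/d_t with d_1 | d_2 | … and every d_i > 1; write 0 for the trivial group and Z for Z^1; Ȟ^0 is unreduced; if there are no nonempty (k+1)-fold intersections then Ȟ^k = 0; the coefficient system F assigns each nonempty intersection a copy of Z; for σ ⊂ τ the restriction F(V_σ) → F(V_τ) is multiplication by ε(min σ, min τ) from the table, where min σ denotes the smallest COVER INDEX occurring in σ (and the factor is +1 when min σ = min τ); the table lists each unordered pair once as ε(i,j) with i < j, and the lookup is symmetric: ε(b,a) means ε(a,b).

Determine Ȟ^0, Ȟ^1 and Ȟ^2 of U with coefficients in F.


nerve of the cover:
  V12={c,h,j} V13={f,i} V23={e}
C dims 3,3; δ0: rk 2, SNF 1^2
Ȟ^0 = (3 − 2) − 0 = 1, so Ȟ^0 ≅ Z
Ȟ^1 = (3 − 0) − 2 = 1, so Ȟ^1 ≅ Z
Ȟ^2 = (0 − 0) − 0 = 0, so Ȟ^2 ≅ 0

Ȟ^0(U;F) ≅ Z,  Ȟ^1(U;F) ≅ Z,  Ȟ^2(U;F) ≅ 0


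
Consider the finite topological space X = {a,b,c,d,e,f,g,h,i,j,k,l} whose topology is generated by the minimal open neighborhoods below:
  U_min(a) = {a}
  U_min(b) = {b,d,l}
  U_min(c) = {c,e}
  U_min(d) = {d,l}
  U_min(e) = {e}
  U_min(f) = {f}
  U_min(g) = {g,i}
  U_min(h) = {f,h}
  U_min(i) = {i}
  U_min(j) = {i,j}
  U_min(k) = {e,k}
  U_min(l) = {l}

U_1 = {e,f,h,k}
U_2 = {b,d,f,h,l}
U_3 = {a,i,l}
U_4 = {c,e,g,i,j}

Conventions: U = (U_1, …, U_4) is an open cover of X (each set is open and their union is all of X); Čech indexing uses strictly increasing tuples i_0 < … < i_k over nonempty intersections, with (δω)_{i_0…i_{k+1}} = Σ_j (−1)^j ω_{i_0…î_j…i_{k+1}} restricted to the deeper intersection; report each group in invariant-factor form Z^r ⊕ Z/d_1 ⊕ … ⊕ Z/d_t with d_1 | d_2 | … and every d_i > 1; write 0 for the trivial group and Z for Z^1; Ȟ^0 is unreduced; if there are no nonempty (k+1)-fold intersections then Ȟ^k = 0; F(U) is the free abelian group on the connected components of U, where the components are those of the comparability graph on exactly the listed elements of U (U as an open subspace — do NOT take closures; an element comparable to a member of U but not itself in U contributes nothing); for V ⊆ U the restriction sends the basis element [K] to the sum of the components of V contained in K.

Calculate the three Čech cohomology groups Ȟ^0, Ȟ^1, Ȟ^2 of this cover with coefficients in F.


nonempty overlaps:
  U12={f,h} U14={e} U23={l} U34={i}
components per intersection:
  U1: {e,k} {f,h}
  U2: {b,d,l} {f,h}
  U3: {a} {i} {l}
  U4: {c,e} {g,i,j}
  U12: {f,h}
  U14: {e}
  U23: {l}
  U34: {i}
C dims 9,4; δ0: rk 4, SNF 1^4
degree 0: 9−4−0 = 5 → Ȟ^0 ≅ Z^5
degree 1: 4−0−4 = 0 → Ȟ^1 ≅ 0
degree 2: 0−0−0 = 0 → Ȟ^2 ≅ 0

Ȟ^0 ≅ Z^5,  Ȟ^1 ≅ 0,  Ȟ^2 ≅ 0


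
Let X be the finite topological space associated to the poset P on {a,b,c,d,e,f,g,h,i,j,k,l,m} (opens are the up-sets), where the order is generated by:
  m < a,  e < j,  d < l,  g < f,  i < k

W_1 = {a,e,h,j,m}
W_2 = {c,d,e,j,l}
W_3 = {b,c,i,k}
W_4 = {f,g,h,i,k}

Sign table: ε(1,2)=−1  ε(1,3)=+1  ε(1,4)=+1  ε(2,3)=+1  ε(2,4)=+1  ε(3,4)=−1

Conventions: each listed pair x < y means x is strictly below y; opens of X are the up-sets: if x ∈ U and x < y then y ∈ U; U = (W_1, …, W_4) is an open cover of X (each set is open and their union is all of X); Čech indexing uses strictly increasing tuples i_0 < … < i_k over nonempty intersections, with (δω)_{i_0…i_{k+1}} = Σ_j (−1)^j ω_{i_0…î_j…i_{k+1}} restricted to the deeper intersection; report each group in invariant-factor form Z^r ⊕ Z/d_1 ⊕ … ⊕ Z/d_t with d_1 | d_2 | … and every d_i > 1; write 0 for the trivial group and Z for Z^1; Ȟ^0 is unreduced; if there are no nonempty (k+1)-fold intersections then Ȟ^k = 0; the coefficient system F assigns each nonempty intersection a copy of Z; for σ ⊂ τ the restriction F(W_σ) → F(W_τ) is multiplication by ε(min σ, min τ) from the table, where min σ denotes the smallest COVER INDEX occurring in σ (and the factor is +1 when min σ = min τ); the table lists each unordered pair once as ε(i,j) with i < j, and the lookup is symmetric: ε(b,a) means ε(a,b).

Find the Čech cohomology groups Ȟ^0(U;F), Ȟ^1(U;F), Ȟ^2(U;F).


Ȟ^0 ≅ Z, Ȟ^1 ≅ Z and Ȟ^2 ≅ 0

nerve of the cover:
  W12={e,j} W14={h} W23={c} W34={i,k}
C dims 4,4; δ0: rk 3, SNF 1^3
Ȟ^0 = (4 − 3) − 0 = 1, so Ȟ^0 ≅ Z
Ȟ^1 = (4 − 0) − 3 = 1, so Ȟ^1 ≅ Z
Ȟ^2 = (0 − 0) − 0 = 0, so Ȟ^2 ≅ 0


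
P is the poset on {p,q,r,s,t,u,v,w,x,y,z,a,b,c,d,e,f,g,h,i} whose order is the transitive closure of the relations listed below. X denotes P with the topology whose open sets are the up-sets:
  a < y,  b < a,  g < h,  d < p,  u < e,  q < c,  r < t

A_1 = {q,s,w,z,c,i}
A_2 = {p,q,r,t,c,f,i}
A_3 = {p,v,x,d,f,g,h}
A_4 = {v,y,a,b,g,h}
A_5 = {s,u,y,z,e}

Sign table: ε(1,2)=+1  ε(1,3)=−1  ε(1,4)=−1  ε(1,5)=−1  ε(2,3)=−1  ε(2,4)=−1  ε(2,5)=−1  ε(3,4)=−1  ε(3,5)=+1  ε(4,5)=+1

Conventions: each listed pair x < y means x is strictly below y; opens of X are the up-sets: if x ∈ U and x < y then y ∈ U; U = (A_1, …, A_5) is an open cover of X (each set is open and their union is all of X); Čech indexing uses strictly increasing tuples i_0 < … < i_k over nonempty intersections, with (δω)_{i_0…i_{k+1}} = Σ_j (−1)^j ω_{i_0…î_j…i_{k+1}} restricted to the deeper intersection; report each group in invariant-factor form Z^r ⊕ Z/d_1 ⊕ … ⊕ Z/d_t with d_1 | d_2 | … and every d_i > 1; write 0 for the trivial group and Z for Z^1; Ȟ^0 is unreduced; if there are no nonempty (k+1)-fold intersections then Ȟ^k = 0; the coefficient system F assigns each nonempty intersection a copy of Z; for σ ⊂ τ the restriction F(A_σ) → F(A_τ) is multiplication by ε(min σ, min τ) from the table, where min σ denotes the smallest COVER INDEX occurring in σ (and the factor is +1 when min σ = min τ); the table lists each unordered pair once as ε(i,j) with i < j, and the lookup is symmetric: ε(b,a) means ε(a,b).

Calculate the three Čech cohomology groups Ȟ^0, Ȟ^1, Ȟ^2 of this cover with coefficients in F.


intersection data:
  A12={q,c,i} A15={s,z} A23={p,f} A34={v,g,h} A45={y}
C dims 5,5; δ0: rk 5, SNF 1^4·2
Ȟ^0 = (5 − 5) − 0 = 0, so Ȟ^0 ≅ 0
Ȟ^1 = (5 − 0) − 5 = 0 plus torsion [2], so Ȟ^1 ≅ Z/2
Ȟ^2 = (0 − 0) − 0 = 0, so Ȟ^2 ≅ 0

Ȟ^0 ≅ 0,  Ȟ^1 ≅ Z/2,  Ȟ^2 ≅ 0
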